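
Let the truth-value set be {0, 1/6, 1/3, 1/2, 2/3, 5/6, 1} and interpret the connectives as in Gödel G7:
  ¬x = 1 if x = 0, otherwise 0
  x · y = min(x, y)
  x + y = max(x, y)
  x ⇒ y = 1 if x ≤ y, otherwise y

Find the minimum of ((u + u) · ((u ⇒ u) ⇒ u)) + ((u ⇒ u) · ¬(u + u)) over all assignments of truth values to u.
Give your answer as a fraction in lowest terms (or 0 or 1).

Take u = 1/6:
u + u = 1/6 + 1/6 = 1/6
u ⇒ u = 1/6 ⇒ 1/6 = 1
(u ⇒ u) ⇒ u = 1 ⇒ 1/6 = 1/6
(u + u) · ((u ⇒ u) ⇒ u) = 1/6 · 1/6 = 1/6
u ⇒ u = 1/6 ⇒ 1/6 = 1
u + u = 1/6 + 1/6 = 1/6
¬(u + u) = ¬1/6 = 0
(u ⇒ u) · ¬(u + u) = 1 · 0 = 0
((u + u) · ((u ⇒ u) ⇒ u)) + ((u ⇒ u) · ¬(u + u)) = 1/6 + 0 = 1/6
No assignment yields a value below 1/6, so this is the minimum.

1/6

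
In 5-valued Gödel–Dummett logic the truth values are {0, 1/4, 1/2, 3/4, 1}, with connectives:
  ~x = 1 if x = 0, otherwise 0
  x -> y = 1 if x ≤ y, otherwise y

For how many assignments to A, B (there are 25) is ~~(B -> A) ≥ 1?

value 1: 21 assignments (counts)
value 0: 4 assignments
So 21 of the 25 assignments meet the threshold.

21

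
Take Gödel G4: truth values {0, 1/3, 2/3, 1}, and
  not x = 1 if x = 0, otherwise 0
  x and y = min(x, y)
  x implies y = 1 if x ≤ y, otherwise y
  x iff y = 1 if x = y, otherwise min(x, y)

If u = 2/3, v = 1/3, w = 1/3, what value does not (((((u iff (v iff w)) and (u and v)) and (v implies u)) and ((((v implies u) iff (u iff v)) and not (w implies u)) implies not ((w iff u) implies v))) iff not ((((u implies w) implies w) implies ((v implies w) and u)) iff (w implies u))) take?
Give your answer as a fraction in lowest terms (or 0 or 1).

1

v iff w = 1/3 iff 1/3 = 1
u iff (v iff w) = 2/3 iff 1 = 2/3
u and v = 2/3 and 1/3 = 1/3
(u iff (v iff w)) and (u and v) = 2/3 and 1/3 = 1/3
v implies u = 1/3 implies 2/3 = 1
((u iff (v iff w)) and (u and v)) and (v implies u) = 1/3 and 1 = 1/3
v implies u = 1/3 implies 2/3 = 1
u iff v = 2/3 iff 1/3 = 1/3
(v implies u) iff (u iff v) = 1 iff 1/3 = 1/3
w implies u = 1/3 implies 2/3 = 1
not (w implies u) = not 1 = 0
((v implies u) iff (u iff v)) and not (w implies u) = 1/3 and 0 = 0
w iff u = 1/3 iff 2/3 = 1/3
(w iff u) implies v = 1/3 implies 1/3 = 1
not ((w iff u) implies v) = not 1 = 0
(((v implies u) iff (u iff v)) and not (w implies u)) implies not ((w iff u) implies v) = 0 implies 0 = 1
(((u iff (v iff w)) and (u and v)) and (v implies u)) and ((((v implies u) iff (u iff v)) and not (w implies u)) implies not ((w iff u) implies v)) = 1/3 and 1 = 1/3
u implies w = 2/3 implies 1/3 = 1/3
(u implies w) implies w = 1/3 implies 1/3 = 1
v implies w = 1/3 implies 1/3 = 1
(v implies w) and u = 1 and 2/3 = 2/3
((u implies w) implies w) implies ((v implies w) and u) = 1 implies 2/3 = 2/3
w implies u = 1/3 implies 2/3 = 1
(((u implies w) implies w) implies ((v implies w) and u)) iff (w implies u) = 2/3 iff 1 = 2/3
not ((((u implies w) implies w) implies ((v implies w) and u)) iff (w implies u)) = not 2/3 = 0
((((u iff (v iff w)) and (u and v)) and (v implies u)) and ((((v implies u) iff (u iff v)) and not (w implies u)) implies not ((w iff u) implies v))) iff not ((((u implies w) implies w) implies ((v implies w) and u)) iff (w implies u)) = 1/3 iff 0 = 0
not (((((u iff (v iff w)) and (u and v)) and (v implies u)) and ((((v implies u) iff (u iff v)) and not (w implies u)) implies not ((w iff u) implies v))) iff not ((((u implies w) implies w) implies ((v implies w) and u)) iff (w implies u))) = not 0 = 1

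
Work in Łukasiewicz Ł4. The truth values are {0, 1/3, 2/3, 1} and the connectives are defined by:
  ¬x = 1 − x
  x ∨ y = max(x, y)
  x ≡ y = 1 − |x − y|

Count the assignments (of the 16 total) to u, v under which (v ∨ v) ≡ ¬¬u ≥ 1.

4

u = 0, v = 0 ↦ 1  ≥
u = 0, v = 1/3 ↦ 2/3  <
u = 0, v = 2/3 ↦ 1/3  <
u = 0, v = 1 ↦ 0  <
u = 1/3, v = 0 ↦ 2/3  <
u = 1/3, v = 1/3 ↦ 1  ≥
u = 1/3, v = 2/3 ↦ 2/3  <
u = 1/3, v = 1 ↦ 1/3  <
u = 2/3, v = 0 ↦ 1/3  <
u = 2/3, v = 1/3 ↦ 2/3  <
u = 2/3, v = 2/3 ↦ 1  ≥
u = 2/3, v = 1 ↦ 2/3  <
u = 1, v = 0 ↦ 0  <
u = 1, v = 1/3 ↦ 1/3  <
u = 1, v = 2/3 ↦ 2/3  <
u = 1, v = 1 ↦ 1  ≥
So 4 of the 16 assignments meet the threshold.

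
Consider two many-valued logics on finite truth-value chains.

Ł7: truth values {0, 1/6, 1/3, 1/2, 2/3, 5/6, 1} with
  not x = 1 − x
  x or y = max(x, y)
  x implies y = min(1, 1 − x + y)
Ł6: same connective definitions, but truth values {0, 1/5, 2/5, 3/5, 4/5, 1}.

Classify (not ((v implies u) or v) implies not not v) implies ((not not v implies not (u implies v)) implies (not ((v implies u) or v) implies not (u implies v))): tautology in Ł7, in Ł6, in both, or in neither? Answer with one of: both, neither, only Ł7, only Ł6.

both

In Ł7: every assignment gives 1 — tautology.
In Ł6: every assignment gives 1 — tautology.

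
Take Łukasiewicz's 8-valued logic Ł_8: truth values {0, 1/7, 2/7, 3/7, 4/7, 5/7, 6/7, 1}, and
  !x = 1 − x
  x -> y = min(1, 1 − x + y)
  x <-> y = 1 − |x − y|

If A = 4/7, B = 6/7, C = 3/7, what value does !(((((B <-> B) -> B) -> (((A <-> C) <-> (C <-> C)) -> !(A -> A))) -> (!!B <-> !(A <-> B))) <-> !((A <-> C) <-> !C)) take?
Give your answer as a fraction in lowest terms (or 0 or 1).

5/7

B <-> B = 6/7 <-> 6/7 = 1
(B <-> B) -> B = 1 -> 6/7 = 6/7
A <-> C = 4/7 <-> 3/7 = 6/7
C <-> C = 3/7 <-> 3/7 = 1
(A <-> C) <-> (C <-> C) = 6/7 <-> 1 = 6/7
A -> A = 4/7 -> 4/7 = 1
!(A -> A) = !1 = 0
((A <-> C) <-> (C <-> C)) -> !(A -> A) = 6/7 -> 0 = 1/7
((B <-> B) -> B) -> (((A <-> C) <-> (C <-> C)) -> !(A -> A)) = 6/7 -> 1/7 = 2/7
!B = !6/7 = 1/7
!!B = !1/7 = 6/7
A <-> B = 4/7 <-> 6/7 = 5/7
!(A <-> B) = !5/7 = 2/7
!!B <-> !(A <-> B) = 6/7 <-> 2/7 = 3/7
(((B <-> B) -> B) -> (((A <-> C) <-> (C <-> C)) -> !(A -> A))) -> (!!B <-> !(A <-> B)) = 2/7 -> 3/7 = 1
A <-> C = 4/7 <-> 3/7 = 6/7
!C = !3/7 = 4/7
(A <-> C) <-> !C = 6/7 <-> 4/7 = 5/7
!((A <-> C) <-> !C) = !5/7 = 2/7
((((B <-> B) -> B) -> (((A <-> C) <-> (C <-> C)) -> !(A -> A))) -> (!!B <-> !(A <-> B))) <-> !((A <-> C) <-> !C) = 1 <-> 2/7 = 2/7
!(((((B <-> B) -> B) -> (((A <-> C) <-> (C <-> C)) -> !(A -> A))) -> (!!B <-> !(A <-> B))) <-> !((A <-> C) <-> !C)) = !2/7 = 5/7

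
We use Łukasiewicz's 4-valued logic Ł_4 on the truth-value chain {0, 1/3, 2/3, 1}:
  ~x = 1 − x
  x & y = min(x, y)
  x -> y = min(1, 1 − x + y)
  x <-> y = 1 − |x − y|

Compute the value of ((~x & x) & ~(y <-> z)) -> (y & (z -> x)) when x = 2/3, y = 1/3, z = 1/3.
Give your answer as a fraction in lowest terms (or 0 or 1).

1

~x = ~2/3 = 1/3
~x & x = 1/3 & 2/3 = 1/3
y <-> z = 1/3 <-> 1/3 = 1
~(y <-> z) = ~1 = 0
(~x & x) & ~(y <-> z) = 1/3 & 0 = 0
z -> x = 1/3 -> 2/3 = 1
y & (z -> x) = 1/3 & 1 = 1/3
((~x & x) & ~(y <-> z)) -> (y & (z -> x)) = 0 -> 1/3 = 1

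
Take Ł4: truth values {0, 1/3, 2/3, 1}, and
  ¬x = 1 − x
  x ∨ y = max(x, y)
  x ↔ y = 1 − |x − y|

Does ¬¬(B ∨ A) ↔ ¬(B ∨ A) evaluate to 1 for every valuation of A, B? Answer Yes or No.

Counterexample: take A = 0, B = 0.
B ∨ A = 0 ∨ 0 = 0
¬(B ∨ A) = ¬0 = 1
¬¬(B ∨ A) = ¬1 = 0
¬(B ∨ A) = ¬0 = 1
¬¬(B ∨ A) ↔ ¬(B ∨ A) = 0 ↔ 1 = 0
This gives 0 ≠ 1.

No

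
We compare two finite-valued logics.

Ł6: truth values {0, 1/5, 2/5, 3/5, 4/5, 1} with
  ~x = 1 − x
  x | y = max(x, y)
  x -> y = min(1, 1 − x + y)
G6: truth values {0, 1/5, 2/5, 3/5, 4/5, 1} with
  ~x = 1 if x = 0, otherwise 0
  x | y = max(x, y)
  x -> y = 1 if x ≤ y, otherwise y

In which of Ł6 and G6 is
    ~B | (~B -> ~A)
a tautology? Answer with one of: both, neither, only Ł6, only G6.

only G6

In Ł6: at A = 2/5, B = 1/5 the value is 4/5 — not a tautology.
In G6: every assignment gives 1 — tautology.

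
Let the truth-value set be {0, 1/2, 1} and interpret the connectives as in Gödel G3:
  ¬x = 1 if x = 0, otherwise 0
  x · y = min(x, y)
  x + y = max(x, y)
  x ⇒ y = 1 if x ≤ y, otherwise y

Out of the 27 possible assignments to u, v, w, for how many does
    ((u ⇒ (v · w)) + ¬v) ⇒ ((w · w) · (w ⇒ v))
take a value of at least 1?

value 1: 10 assignments (counts)
value 1/2: 6 assignments
value 0: 11 assignments
So 10 of the 27 assignments meet the threshold.

10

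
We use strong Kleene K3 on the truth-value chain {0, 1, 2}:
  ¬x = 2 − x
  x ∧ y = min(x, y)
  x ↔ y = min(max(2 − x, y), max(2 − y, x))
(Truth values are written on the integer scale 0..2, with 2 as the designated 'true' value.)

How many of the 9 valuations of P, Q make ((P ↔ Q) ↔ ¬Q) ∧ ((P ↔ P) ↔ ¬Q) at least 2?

1

P = 0, Q = 0 ↦ 2  ≥
P = 0, Q = 1 ↦ 1  <
P = 0, Q = 2 ↦ 0  <
P = 1, Q = 0 ↦ 1  <
P = 1, Q = 1 ↦ 1  <
P = 1, Q = 2 ↦ 1  <
P = 2, Q = 0 ↦ 0  <
P = 2, Q = 1 ↦ 1  <
P = 2, Q = 2 ↦ 0  <
So 1 of the 9 assignments meets the threshold.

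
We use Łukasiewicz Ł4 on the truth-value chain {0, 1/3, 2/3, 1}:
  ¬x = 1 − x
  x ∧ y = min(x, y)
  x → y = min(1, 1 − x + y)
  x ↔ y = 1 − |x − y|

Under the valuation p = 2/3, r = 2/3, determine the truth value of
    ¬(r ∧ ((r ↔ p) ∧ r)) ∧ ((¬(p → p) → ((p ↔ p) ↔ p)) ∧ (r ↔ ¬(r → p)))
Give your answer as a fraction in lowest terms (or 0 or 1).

r ↔ p = 2/3 ↔ 2/3 = 1
(r ↔ p) ∧ r = 1 ∧ 2/3 = 2/3
r ∧ ((r ↔ p) ∧ r) = 2/3 ∧ 2/3 = 2/3
¬(r ∧ ((r ↔ p) ∧ r)) = ¬2/3 = 1/3
p → p = 2/3 → 2/3 = 1
¬(p → p) = ¬1 = 0
p ↔ p = 2/3 ↔ 2/3 = 1
(p ↔ p) ↔ p = 1 ↔ 2/3 = 2/3
¬(p → p) → ((p ↔ p) ↔ p) = 0 → 2/3 = 1
r → p = 2/3 → 2/3 = 1
¬(r → p) = ¬1 = 0
r ↔ ¬(r → p) = 2/3 ↔ 0 = 1/3
(¬(p → p) → ((p ↔ p) ↔ p)) ∧ (r ↔ ¬(r → p)) = 1 ∧ 1/3 = 1/3
¬(r ∧ ((r ↔ p) ∧ r)) ∧ ((¬(p → p) → ((p ↔ p) ↔ p)) ∧ (r ↔ ¬(r → p))) = 1/3 ∧ 1/3 = 1/3

1/3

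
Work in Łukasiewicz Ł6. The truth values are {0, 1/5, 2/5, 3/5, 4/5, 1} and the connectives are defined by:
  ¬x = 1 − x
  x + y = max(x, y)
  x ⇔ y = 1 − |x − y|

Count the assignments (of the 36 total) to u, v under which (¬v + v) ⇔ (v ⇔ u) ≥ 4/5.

value 1: 10 assignments (counts)
value 4/5: 12 assignments (counts)
value 3/5: 6 assignments
value 2/5: 4 assignments
value 1/5: 2 assignments
value 0: 2 assignments
So 22 of the 36 assignments meet the threshold.

22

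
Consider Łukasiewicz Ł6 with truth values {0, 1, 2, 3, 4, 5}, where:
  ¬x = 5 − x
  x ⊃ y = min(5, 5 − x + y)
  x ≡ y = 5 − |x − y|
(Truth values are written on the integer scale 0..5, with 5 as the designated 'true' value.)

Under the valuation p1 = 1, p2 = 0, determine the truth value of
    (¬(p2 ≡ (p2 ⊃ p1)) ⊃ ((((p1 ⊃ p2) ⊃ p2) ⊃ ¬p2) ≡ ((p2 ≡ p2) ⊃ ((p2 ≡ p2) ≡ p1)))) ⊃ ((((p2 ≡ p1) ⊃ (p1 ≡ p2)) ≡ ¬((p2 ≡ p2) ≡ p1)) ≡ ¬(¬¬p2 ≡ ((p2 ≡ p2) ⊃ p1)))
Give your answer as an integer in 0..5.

p2 ⊃ p1 = 0 ⊃ 1 = 5
p2 ≡ (p2 ⊃ p1) = 0 ≡ 5 = 0
¬(p2 ≡ (p2 ⊃ p1)) = ¬0 = 5
p1 ⊃ p2 = 1 ⊃ 0 = 4
(p1 ⊃ p2) ⊃ p2 = 4 ⊃ 0 = 1
¬p2 = ¬0 = 5
((p1 ⊃ p2) ⊃ p2) ⊃ ¬p2 = 1 ⊃ 5 = 5
p2 ≡ p2 = 0 ≡ 0 = 5
p2 ≡ p2 = 0 ≡ 0 = 5
(p2 ≡ p2) ≡ p1 = 5 ≡ 1 = 1
(p2 ≡ p2) ⊃ ((p2 ≡ p2) ≡ p1) = 5 ⊃ 1 = 1
(((p1 ⊃ p2) ⊃ p2) ⊃ ¬p2) ≡ ((p2 ≡ p2) ⊃ ((p2 ≡ p2) ≡ p1)) = 5 ≡ 1 = 1
¬(p2 ≡ (p2 ⊃ p1)) ⊃ ((((p1 ⊃ p2) ⊃ p2) ⊃ ¬p2) ≡ ((p2 ≡ p2) ⊃ ((p2 ≡ p2) ≡ p1))) = 5 ⊃ 1 = 1
p2 ≡ p1 = 0 ≡ 1 = 4
p1 ≡ p2 = 1 ≡ 0 = 4
(p2 ≡ p1) ⊃ (p1 ≡ p2) = 4 ⊃ 4 = 5
p2 ≡ p2 = 0 ≡ 0 = 5
(p2 ≡ p2) ≡ p1 = 5 ≡ 1 = 1
¬((p2 ≡ p2) ≡ p1) = ¬1 = 4
((p2 ≡ p1) ⊃ (p1 ≡ p2)) ≡ ¬((p2 ≡ p2) ≡ p1) = 5 ≡ 4 = 4
¬p2 = ¬0 = 5
¬¬p2 = ¬5 = 0
p2 ≡ p2 = 0 ≡ 0 = 5
(p2 ≡ p2) ⊃ p1 = 5 ⊃ 1 = 1
¬¬p2 ≡ ((p2 ≡ p2) ⊃ p1) = 0 ≡ 1 = 4
¬(¬¬p2 ≡ ((p2 ≡ p2) ⊃ p1)) = ¬4 = 1
(((p2 ≡ p1) ⊃ (p1 ≡ p2)) ≡ ¬((p2 ≡ p2) ≡ p1)) ≡ ¬(¬¬p2 ≡ ((p2 ≡ p2) ⊃ p1)) = 4 ≡ 1 = 2
(¬(p2 ≡ (p2 ⊃ p1)) ⊃ ((((p1 ⊃ p2) ⊃ p2) ⊃ ¬p2) ≡ ((p2 ≡ p2) ⊃ ((p2 ≡ p2) ≡ p1)))) ⊃ ((((p2 ≡ p1) ⊃ (p1 ≡ p2)) ≡ ¬((p2 ≡ p2) ≡ p1)) ≡ ¬(¬¬p2 ≡ ((p2 ≡ p2) ⊃ p1))) = 1 ⊃ 2 = 5

5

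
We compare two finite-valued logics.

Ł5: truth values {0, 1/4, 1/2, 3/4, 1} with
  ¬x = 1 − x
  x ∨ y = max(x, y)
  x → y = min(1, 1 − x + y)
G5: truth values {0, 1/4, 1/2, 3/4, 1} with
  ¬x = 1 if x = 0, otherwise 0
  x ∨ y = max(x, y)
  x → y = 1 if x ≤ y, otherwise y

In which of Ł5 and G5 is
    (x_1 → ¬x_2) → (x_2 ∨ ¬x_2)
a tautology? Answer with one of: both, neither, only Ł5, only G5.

neither

In Ł5: at x_1 = 0, x_2 = 1/4 the value is 3/4 — not a tautology.
In G5: at x_1 = 0, x_2 = 1/4 the value is 1/4 — not a tautology.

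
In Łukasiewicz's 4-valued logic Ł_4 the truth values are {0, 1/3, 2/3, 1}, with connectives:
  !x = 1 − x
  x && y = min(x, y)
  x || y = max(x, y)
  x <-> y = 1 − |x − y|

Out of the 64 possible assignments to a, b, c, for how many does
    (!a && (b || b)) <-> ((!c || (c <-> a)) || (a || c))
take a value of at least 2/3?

22

value 1: 6 assignments (counts)
value 2/3: 16 assignments (counts)
value 1/3: 18 assignments
value 0: 24 assignments
So 22 of the 64 assignments meet the threshold.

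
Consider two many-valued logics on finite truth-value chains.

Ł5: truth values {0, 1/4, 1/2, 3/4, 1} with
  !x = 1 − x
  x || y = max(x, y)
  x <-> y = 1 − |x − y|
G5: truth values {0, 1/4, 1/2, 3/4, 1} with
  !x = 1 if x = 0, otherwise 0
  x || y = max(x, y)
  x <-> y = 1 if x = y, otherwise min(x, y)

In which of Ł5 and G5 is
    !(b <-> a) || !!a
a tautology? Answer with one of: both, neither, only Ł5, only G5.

In Ł5: at a = 0, b = 0 the value is 0 — not a tautology.
In G5: at a = 0, b = 0 the value is 0 — not a tautology.

neither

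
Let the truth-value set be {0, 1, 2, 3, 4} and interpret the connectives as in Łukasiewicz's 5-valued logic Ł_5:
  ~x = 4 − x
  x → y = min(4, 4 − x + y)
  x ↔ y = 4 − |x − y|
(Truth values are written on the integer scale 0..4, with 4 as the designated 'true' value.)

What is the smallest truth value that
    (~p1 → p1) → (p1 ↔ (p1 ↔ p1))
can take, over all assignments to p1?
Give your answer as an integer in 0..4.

Take p1 = 2:
~p1 = ~2 = 2
~p1 → p1 = 2 → 2 = 4
p1 ↔ p1 = 2 ↔ 2 = 4
p1 ↔ (p1 ↔ p1) = 2 ↔ 4 = 2
(~p1 → p1) → (p1 ↔ (p1 ↔ p1)) = 4 → 2 = 2
No assignment yields a value below 2, so this is the minimum.

2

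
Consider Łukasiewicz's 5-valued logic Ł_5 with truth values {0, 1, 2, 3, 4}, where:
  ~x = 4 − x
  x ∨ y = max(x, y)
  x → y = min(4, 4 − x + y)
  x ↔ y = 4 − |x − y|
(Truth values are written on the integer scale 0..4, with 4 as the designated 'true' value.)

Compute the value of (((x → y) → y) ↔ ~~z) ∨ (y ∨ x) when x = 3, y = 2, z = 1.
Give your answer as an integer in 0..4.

x → y = 3 → 2 = 3
(x → y) → y = 3 → 2 = 3
~z = ~1 = 3
~~z = ~3 = 1
((x → y) → y) ↔ ~~z = 3 ↔ 1 = 2
y ∨ x = 2 ∨ 3 = 3
(((x → y) → y) ↔ ~~z) ∨ (y ∨ x) = 2 ∨ 3 = 3

3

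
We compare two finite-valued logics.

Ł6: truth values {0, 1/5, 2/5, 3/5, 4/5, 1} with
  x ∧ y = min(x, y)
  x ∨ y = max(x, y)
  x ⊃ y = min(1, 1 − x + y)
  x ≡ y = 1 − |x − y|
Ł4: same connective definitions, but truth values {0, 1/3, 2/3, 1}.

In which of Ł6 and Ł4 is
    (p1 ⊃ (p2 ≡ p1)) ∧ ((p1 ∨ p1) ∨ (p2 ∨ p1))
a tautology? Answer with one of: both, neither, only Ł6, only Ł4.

neither

In Ł6: at p1 = 0, p2 = 0 the value is 0 — not a tautology.
In Ł4: at p1 = 0, p2 = 0 the value is 0 — not a tautology.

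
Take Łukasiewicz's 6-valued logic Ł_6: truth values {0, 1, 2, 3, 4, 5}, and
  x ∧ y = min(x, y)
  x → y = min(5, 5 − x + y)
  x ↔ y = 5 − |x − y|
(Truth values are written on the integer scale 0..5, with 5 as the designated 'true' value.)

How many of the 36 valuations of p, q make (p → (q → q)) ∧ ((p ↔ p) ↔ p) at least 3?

18

value 5: 6 assignments (counts)
value 4: 6 assignments (counts)
value 3: 6 assignments (counts)
value 2: 6 assignments
value 1: 6 assignments
value 0: 6 assignments
So 18 of the 36 assignments meet the threshold.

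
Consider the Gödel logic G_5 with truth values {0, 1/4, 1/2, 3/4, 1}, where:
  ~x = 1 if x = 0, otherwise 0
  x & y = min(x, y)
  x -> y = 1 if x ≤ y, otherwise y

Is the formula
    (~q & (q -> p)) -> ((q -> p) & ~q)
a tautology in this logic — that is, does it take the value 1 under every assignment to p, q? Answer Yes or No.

At p = 3/4, q = 1, for instance:
~q = ~1 = 0
q -> p = 1 -> 3/4 = 3/4
~q & (q -> p) = 0 & 3/4 = 0
(q -> p) & ~q = 3/4 & 0 = 0
(~q & (q -> p)) -> ((q -> p) & ~q) = 0 -> 0 = 1
and checking the remaining 24 assignments likewise gives ≥ 1 in every case.

Yes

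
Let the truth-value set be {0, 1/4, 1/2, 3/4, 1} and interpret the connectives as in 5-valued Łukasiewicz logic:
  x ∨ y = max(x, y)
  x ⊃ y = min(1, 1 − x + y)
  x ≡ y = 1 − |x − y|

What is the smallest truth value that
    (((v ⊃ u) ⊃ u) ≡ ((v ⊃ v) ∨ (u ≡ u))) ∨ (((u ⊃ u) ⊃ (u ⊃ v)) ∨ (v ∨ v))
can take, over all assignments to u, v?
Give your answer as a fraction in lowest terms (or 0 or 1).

1/2

Take u = 1/2, v = 0:
v ⊃ u = 0 ⊃ 1/2 = 1
(v ⊃ u) ⊃ u = 1 ⊃ 1/2 = 1/2
v ⊃ v = 0 ⊃ 0 = 1
u ≡ u = 1/2 ≡ 1/2 = 1
(v ⊃ v) ∨ (u ≡ u) = 1 ∨ 1 = 1
((v ⊃ u) ⊃ u) ≡ ((v ⊃ v) ∨ (u ≡ u)) = 1/2 ≡ 1 = 1/2
u ⊃ u = 1/2 ⊃ 1/2 = 1
u ⊃ v = 1/2 ⊃ 0 = 1/2
(u ⊃ u) ⊃ (u ⊃ v) = 1 ⊃ 1/2 = 1/2
v ∨ v = 0 ∨ 0 = 0
((u ⊃ u) ⊃ (u ⊃ v)) ∨ (v ∨ v) = 1/2 ∨ 0 = 1/2
(((v ⊃ u) ⊃ u) ≡ ((v ⊃ v) ∨ (u ≡ u))) ∨ (((u ⊃ u) ⊃ (u ⊃ v)) ∨ (v ∨ v)) = 1/2 ∨ 1/2 = 1/2
No assignment yields a value below 1/2, so this is the minimum.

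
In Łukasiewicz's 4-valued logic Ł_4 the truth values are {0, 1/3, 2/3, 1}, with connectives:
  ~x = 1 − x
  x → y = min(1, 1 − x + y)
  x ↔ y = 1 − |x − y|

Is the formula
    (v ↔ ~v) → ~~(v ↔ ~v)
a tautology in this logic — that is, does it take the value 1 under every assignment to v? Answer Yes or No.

Yes

v = 0 ↦ 1
v = 1/3 ↦ 1
v = 2/3 ↦ 1
v = 1 ↦ 1
Every assignment gives a value ≥ 1.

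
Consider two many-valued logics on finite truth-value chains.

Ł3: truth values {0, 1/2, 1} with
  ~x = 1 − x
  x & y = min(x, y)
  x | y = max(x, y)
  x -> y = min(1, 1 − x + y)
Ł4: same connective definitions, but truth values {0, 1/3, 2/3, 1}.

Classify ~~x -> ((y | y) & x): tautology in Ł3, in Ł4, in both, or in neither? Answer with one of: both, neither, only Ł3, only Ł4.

In Ł3: at x = 1/2, y = 0 the value is 1/2 — not a tautology.
In Ł4: at x = 1/3, y = 0 the value is 2/3 — not a tautology.

neither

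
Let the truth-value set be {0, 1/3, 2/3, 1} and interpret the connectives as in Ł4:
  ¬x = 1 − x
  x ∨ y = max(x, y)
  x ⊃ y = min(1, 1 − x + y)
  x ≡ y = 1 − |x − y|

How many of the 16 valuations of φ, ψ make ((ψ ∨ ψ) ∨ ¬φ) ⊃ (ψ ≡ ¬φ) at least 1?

φ = 0, ψ = 0 ↦ 0  <
φ = 0, ψ = 1/3 ↦ 1/3  <
φ = 0, ψ = 2/3 ↦ 2/3  <
φ = 0, ψ = 1 ↦ 1  ≥
φ = 1/3, ψ = 0 ↦ 2/3  <
φ = 1/3, ψ = 1/3 ↦ 1  ≥
φ = 1/3, ψ = 2/3 ↦ 1  ≥
φ = 1/3, ψ = 1 ↦ 2/3  <
φ = 2/3, ψ = 0 ↦ 1  ≥
φ = 2/3, ψ = 1/3 ↦ 1  ≥
φ = 2/3, ψ = 2/3 ↦ 1  ≥
φ = 2/3, ψ = 1 ↦ 1/3  <
φ = 1, ψ = 0 ↦ 1  ≥
φ = 1, ψ = 1/3 ↦ 1  ≥
φ = 1, ψ = 2/3 ↦ 2/3  <
φ = 1, ψ = 1 ↦ 0  <
So 8 of the 16 assignments meet the threshold.

8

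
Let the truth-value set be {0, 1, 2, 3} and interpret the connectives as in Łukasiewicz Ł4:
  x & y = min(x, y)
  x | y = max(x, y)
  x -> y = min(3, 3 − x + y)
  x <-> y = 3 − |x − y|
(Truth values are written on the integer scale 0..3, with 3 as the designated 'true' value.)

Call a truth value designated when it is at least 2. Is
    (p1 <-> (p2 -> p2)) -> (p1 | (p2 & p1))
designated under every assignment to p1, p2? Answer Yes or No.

Yes

p1 = 0, p2 = 0 ↦ 3
p1 = 0, p2 = 1 ↦ 3
p1 = 0, p2 = 2 ↦ 3
p1 = 0, p2 = 3 ↦ 3
p1 = 1, p2 = 0 ↦ 3
p1 = 1, p2 = 1 ↦ 3
p1 = 1, p2 = 2 ↦ 3
p1 = 1, p2 = 3 ↦ 3
p1 = 2, p2 = 0 ↦ 3
p1 = 2, p2 = 1 ↦ 3
p1 = 2, p2 = 2 ↦ 3
p1 = 2, p2 = 3 ↦ 3
p1 = 3, p2 = 0 ↦ 3
p1 = 3, p2 = 1 ↦ 3
p1 = 3, p2 = 2 ↦ 3
p1 = 3, p2 = 3 ↦ 3
Every assignment gives a value ≥ 2.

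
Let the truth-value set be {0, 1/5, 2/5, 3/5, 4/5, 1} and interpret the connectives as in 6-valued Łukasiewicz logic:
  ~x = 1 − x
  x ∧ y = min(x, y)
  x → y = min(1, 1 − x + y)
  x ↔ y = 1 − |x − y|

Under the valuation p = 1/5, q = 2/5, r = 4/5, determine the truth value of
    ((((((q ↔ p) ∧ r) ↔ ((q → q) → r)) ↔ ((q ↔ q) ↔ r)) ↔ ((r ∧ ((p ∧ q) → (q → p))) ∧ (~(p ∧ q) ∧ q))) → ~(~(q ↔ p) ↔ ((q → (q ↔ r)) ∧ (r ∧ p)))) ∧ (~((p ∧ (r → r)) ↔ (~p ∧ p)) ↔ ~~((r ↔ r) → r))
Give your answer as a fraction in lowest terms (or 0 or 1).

q ↔ p = 2/5 ↔ 1/5 = 4/5
(q ↔ p) ∧ r = 4/5 ∧ 4/5 = 4/5
q → q = 2/5 → 2/5 = 1
(q → q) → r = 1 → 4/5 = 4/5
((q ↔ p) ∧ r) ↔ ((q → q) → r) = 4/5 ↔ 4/5 = 1
q ↔ q = 2/5 ↔ 2/5 = 1
(q ↔ q) ↔ r = 1 ↔ 4/5 = 4/5
(((q ↔ p) ∧ r) ↔ ((q → q) → r)) ↔ ((q ↔ q) ↔ r) = 1 ↔ 4/5 = 4/5
p ∧ q = 1/5 ∧ 2/5 = 1/5
q → p = 2/5 → 1/5 = 4/5
(p ∧ q) → (q → p) = 1/5 → 4/5 = 1
r ∧ ((p ∧ q) → (q → p)) = 4/5 ∧ 1 = 4/5
p ∧ q = 1/5 ∧ 2/5 = 1/5
~(p ∧ q) = ~1/5 = 4/5
~(p ∧ q) ∧ q = 4/5 ∧ 2/5 = 2/5
(r ∧ ((p ∧ q) → (q → p))) ∧ (~(p ∧ q) ∧ q) = 4/5 ∧ 2/5 = 2/5
((((q ↔ p) ∧ r) ↔ ((q → q) → r)) ↔ ((q ↔ q) ↔ r)) ↔ ((r ∧ ((p ∧ q) → (q → p))) ∧ (~(p ∧ q) ∧ q)) = 4/5 ↔ 2/5 = 3/5
q ↔ p = 2/5 ↔ 1/5 = 4/5
~(q ↔ p) = ~4/5 = 1/5
q ↔ r = 2/5 ↔ 4/5 = 3/5
q → (q ↔ r) = 2/5 → 3/5 = 1
r ∧ p = 4/5 ∧ 1/5 = 1/5
(q → (q ↔ r)) ∧ (r ∧ p) = 1 ∧ 1/5 = 1/5
~(q ↔ p) ↔ ((q → (q ↔ r)) ∧ (r ∧ p)) = 1/5 ↔ 1/5 = 1
~(~(q ↔ p) ↔ ((q → (q ↔ r)) ∧ (r ∧ p))) = ~1 = 0
(((((q ↔ p) ∧ r) ↔ ((q → q) → r)) ↔ ((q ↔ q) ↔ r)) ↔ ((r ∧ ((p ∧ q) → (q → p))) ∧ (~(p ∧ q) ∧ q))) → ~(~(q ↔ p) ↔ ((q → (q ↔ r)) ∧ (r ∧ p))) = 3/5 → 0 = 2/5
r → r = 4/5 → 4/5 = 1
p ∧ (r → r) = 1/5 ∧ 1 = 1/5
~p = ~1/5 = 4/5
~p ∧ p = 4/5 ∧ 1/5 = 1/5
(p ∧ (r → r)) ↔ (~p ∧ p) = 1/5 ↔ 1/5 = 1
~((p ∧ (r → r)) ↔ (~p ∧ p)) = ~1 = 0
r ↔ r = 4/5 ↔ 4/5 = 1
(r ↔ r) → r = 1 → 4/5 = 4/5
~((r ↔ r) → r) = ~4/5 = 1/5
~~((r ↔ r) → r) = ~1/5 = 4/5
~((p ∧ (r → r)) ↔ (~p ∧ p)) ↔ ~~((r ↔ r) → r) = 0 ↔ 4/5 = 1/5
((((((q ↔ p) ∧ r) ↔ ((q → q) → r)) ↔ ((q ↔ q) ↔ r)) ↔ ((r ∧ ((p ∧ q) → (q → p))) ∧ (~(p ∧ q) ∧ q))) → ~(~(q ↔ p) ↔ ((q → (q ↔ r)) ∧ (r ∧ p)))) ∧ (~((p ∧ (r → r)) ↔ (~p ∧ p)) ↔ ~~((r ↔ r) → r)) = 2/5 ∧ 1/5 = 1/5

1/5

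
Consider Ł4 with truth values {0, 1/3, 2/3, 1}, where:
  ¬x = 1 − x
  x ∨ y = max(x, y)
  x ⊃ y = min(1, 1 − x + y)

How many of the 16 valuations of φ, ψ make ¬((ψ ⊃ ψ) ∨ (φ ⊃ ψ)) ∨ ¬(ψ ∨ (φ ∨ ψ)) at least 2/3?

4

φ = 0, ψ = 0 ↦ 1  ≥
φ = 0, ψ = 1/3 ↦ 2/3  ≥
φ = 0, ψ = 2/3 ↦ 1/3  <
φ = 0, ψ = 1 ↦ 0  <
φ = 1/3, ψ = 0 ↦ 2/3  ≥
φ = 1/3, ψ = 1/3 ↦ 2/3  ≥
φ = 1/3, ψ = 2/3 ↦ 1/3  <
φ = 1/3, ψ = 1 ↦ 0  <
φ = 2/3, ψ = 0 ↦ 1/3  <
φ = 2/3, ψ = 1/3 ↦ 1/3  <
φ = 2/3, ψ = 2/3 ↦ 1/3  <
φ = 2/3, ψ = 1 ↦ 0  <
φ = 1, ψ = 0 ↦ 0  <
φ = 1, ψ = 1/3 ↦ 0  <
φ = 1, ψ = 2/3 ↦ 0  <
φ = 1, ψ = 1 ↦ 0  <
So 4 of the 16 assignments meet the threshold.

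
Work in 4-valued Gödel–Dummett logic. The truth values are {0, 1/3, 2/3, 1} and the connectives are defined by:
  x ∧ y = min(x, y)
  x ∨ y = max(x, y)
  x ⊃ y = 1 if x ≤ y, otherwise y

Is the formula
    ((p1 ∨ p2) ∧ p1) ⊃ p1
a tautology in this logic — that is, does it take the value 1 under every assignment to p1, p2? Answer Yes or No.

p1 = 0, p2 = 0 ↦ 1
p1 = 0, p2 = 1/3 ↦ 1
p1 = 0, p2 = 2/3 ↦ 1
p1 = 0, p2 = 1 ↦ 1
p1 = 1/3, p2 = 0 ↦ 1
p1 = 1/3, p2 = 1/3 ↦ 1
p1 = 1/3, p2 = 2/3 ↦ 1
p1 = 1/3, p2 = 1 ↦ 1
p1 = 2/3, p2 = 0 ↦ 1
p1 = 2/3, p2 = 1/3 ↦ 1
p1 = 2/3, p2 = 2/3 ↦ 1
p1 = 2/3, p2 = 1 ↦ 1
p1 = 1, p2 = 0 ↦ 1
p1 = 1, p2 = 1/3 ↦ 1
p1 = 1, p2 = 2/3 ↦ 1
p1 = 1, p2 = 1 ↦ 1
Every assignment gives a value ≥ 1.

Yes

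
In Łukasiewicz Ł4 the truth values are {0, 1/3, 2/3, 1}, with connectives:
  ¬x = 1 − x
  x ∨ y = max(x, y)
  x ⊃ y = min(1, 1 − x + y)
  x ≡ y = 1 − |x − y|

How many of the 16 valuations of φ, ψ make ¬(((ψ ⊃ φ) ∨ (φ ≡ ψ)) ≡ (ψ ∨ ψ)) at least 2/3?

9

φ = 0, ψ = 0 ↦ 1  ≥
φ = 0, ψ = 1/3 ↦ 1/3  <
φ = 0, ψ = 2/3 ↦ 1/3  <
φ = 0, ψ = 1 ↦ 1  ≥
φ = 1/3, ψ = 0 ↦ 1  ≥
φ = 1/3, ψ = 1/3 ↦ 2/3  ≥
φ = 1/3, ψ = 2/3 ↦ 0  <
φ = 1/3, ψ = 1 ↦ 2/3  ≥
φ = 2/3, ψ = 0 ↦ 1  ≥
φ = 2/3, ψ = 1/3 ↦ 2/3  ≥
φ = 2/3, ψ = 2/3 ↦ 1/3  <
φ = 2/3, ψ = 1 ↦ 1/3  <
φ = 1, ψ = 0 ↦ 1  ≥
φ = 1, ψ = 1/3 ↦ 2/3  ≥
φ = 1, ψ = 2/3 ↦ 1/3  <
φ = 1, ψ = 1 ↦ 0  <
So 9 of the 16 assignments meet the threshold.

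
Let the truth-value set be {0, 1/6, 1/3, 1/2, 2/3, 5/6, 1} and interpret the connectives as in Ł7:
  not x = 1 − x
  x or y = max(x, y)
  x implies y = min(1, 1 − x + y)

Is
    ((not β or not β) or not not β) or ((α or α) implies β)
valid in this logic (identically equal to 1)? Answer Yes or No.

No

Counterexample: take α = 1/3, β = 1/6.
not β = not 1/6 = 5/6
not β = not 1/6 = 5/6
not β or not β = 5/6 or 5/6 = 5/6
not β = not 1/6 = 5/6
not not β = not 5/6 = 1/6
(not β or not β) or not not β = 5/6 or 1/6 = 5/6
α or α = 1/3 or 1/3 = 1/3
(α or α) implies β = 1/3 implies 1/6 = 5/6
((not β or not β) or not not β) or ((α or α) implies β) = 5/6 or 5/6 = 5/6
This gives 5/6 ≠ 1.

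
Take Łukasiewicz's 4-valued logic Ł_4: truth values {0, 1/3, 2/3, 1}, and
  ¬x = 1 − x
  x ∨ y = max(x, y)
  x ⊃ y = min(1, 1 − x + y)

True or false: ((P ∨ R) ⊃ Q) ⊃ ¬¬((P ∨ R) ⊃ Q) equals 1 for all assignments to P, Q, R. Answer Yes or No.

At P = 2/3, Q = 1, R = 1/3, for instance:
P ∨ R = 2/3 ∨ 1/3 = 2/3
(P ∨ R) ⊃ Q = 2/3 ⊃ 1 = 1
¬((P ∨ R) ⊃ Q) = ¬1 = 0
¬¬((P ∨ R) ⊃ Q) = ¬0 = 1
((P ∨ R) ⊃ Q) ⊃ ¬¬((P ∨ R) ⊃ Q) = 1 ⊃ 1 = 1
and checking the remaining 63 assignments likewise gives ≥ 1 in every case.

Yes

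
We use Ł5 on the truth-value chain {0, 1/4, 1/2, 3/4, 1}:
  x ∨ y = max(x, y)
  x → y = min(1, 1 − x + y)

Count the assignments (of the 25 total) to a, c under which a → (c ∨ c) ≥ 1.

15

value 1: 15 assignments (counts)
value 3/4: 4 assignments
value 1/2: 3 assignments
value 1/4: 2 assignments
value 0: 1 assignment
So 15 of the 25 assignments meet the threshold.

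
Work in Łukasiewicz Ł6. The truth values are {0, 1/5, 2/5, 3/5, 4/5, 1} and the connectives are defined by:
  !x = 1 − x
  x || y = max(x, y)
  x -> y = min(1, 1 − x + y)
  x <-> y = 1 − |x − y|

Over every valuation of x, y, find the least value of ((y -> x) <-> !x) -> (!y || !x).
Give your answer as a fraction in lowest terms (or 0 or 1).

Take x = 2/5, y = 4/5:
y -> x = 4/5 -> 2/5 = 3/5
!x = !2/5 = 3/5
(y -> x) <-> !x = 3/5 <-> 3/5 = 1
!y = !4/5 = 1/5
!x = !2/5 = 3/5
!y || !x = 1/5 || 3/5 = 3/5
((y -> x) <-> !x) -> (!y || !x) = 1 -> 3/5 = 3/5
No assignment yields a value below 3/5, so this is the minimum.

3/5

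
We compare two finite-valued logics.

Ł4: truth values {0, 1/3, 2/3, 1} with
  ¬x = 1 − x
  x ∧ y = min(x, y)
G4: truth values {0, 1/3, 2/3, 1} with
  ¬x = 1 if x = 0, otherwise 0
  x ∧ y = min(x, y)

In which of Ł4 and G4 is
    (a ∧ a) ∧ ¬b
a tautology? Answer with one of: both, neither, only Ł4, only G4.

neither

In Ł4: at a = 0, b = 0 the value is 0 — not a tautology.
In G4: at a = 0, b = 0 the value is 0 — not a tautology.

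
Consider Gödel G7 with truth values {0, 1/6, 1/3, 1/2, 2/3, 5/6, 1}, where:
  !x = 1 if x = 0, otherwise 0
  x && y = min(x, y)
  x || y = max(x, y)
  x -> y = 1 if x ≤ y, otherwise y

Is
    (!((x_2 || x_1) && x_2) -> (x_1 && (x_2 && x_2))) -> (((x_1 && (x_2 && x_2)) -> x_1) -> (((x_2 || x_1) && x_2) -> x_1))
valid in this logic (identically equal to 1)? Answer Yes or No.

Counterexample: take x_1 = 0, x_2 = 1/6.
x_2 || x_1 = 1/6 || 0 = 1/6
(x_2 || x_1) && x_2 = 1/6 && 1/6 = 1/6
!((x_2 || x_1) && x_2) = !1/6 = 0
x_2 && x_2 = 1/6 && 1/6 = 1/6
x_1 && (x_2 && x_2) = 0 && 1/6 = 0
!((x_2 || x_1) && x_2) -> (x_1 && (x_2 && x_2)) = 0 -> 0 = 1
x_2 && x_2 = 1/6 && 1/6 = 1/6
x_1 && (x_2 && x_2) = 0 && 1/6 = 0
(x_1 && (x_2 && x_2)) -> x_1 = 0 -> 0 = 1
x_2 || x_1 = 1/6 || 0 = 1/6
(x_2 || x_1) && x_2 = 1/6 && 1/6 = 1/6
((x_2 || x_1) && x_2) -> x_1 = 1/6 -> 0 = 0
((x_1 && (x_2 && x_2)) -> x_1) -> (((x_2 || x_1) && x_2) -> x_1) = 1 -> 0 = 0
(!((x_2 || x_1) && x_2) -> (x_1 && (x_2 && x_2))) -> (((x_1 && (x_2 && x_2)) -> x_1) -> (((x_2 || x_1) && x_2) -> x_1)) = 1 -> 0 = 0
This gives 0 ≠ 1.

No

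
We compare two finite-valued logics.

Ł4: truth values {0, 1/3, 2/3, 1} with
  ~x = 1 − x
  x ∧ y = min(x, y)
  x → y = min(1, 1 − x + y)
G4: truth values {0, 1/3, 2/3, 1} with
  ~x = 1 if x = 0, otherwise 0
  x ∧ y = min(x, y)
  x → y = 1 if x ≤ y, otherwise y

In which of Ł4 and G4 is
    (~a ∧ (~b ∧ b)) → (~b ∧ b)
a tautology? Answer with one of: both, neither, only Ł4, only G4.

In Ł4: every assignment gives 1 — tautology.
In G4: every assignment gives 1 — tautology.

both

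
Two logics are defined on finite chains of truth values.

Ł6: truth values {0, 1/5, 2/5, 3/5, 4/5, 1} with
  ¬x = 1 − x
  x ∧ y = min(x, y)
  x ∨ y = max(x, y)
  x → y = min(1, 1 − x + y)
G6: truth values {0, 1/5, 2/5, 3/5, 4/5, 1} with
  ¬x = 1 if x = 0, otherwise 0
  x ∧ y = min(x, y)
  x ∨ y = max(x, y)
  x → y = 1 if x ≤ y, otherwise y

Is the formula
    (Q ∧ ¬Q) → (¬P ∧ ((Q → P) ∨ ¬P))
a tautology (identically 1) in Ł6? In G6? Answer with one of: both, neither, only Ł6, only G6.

only G6

In Ł6: at P = 4/5, Q = 2/5 the value is 4/5 — not a tautology.
In G6: every assignment gives 1 — tautology.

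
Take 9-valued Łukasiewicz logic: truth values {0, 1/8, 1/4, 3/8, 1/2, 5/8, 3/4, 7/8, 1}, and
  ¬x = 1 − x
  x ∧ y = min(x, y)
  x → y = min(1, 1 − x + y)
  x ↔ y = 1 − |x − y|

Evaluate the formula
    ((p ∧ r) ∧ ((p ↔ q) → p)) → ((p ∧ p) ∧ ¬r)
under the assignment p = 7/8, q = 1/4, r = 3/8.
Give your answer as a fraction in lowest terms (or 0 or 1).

p ∧ r = 7/8 ∧ 3/8 = 3/8
p ↔ q = 7/8 ↔ 1/4 = 3/8
(p ↔ q) → p = 3/8 → 7/8 = 1
(p ∧ r) ∧ ((p ↔ q) → p) = 3/8 ∧ 1 = 3/8
p ∧ p = 7/8 ∧ 7/8 = 7/8
¬r = ¬3/8 = 5/8
(p ∧ p) ∧ ¬r = 7/8 ∧ 5/8 = 5/8
((p ∧ r) ∧ ((p ↔ q) → p)) → ((p ∧ p) ∧ ¬r) = 3/8 → 5/8 = 1

1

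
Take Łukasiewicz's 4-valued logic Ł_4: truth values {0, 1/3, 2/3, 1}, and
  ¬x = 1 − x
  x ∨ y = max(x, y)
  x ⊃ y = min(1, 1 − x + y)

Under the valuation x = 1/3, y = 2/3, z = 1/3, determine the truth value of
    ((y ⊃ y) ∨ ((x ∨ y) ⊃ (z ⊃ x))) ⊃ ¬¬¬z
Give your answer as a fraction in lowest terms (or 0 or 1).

2/3

y ⊃ y = 2/3 ⊃ 2/3 = 1
x ∨ y = 1/3 ∨ 2/3 = 2/3
z ⊃ x = 1/3 ⊃ 1/3 = 1
(x ∨ y) ⊃ (z ⊃ x) = 2/3 ⊃ 1 = 1
(y ⊃ y) ∨ ((x ∨ y) ⊃ (z ⊃ x)) = 1 ∨ 1 = 1
¬z = ¬1/3 = 2/3
¬¬z = ¬2/3 = 1/3
¬¬¬z = ¬1/3 = 2/3
((y ⊃ y) ∨ ((x ∨ y) ⊃ (z ⊃ x))) ⊃ ¬¬¬z = 1 ⊃ 2/3 = 2/3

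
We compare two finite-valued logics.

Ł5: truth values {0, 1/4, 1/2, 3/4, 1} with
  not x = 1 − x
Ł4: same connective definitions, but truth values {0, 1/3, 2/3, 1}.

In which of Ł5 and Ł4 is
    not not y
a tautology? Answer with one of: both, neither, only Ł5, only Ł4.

In Ł5: at y = 0 the value is 0 — not a tautology.
In Ł4: at y = 0 the value is 0 — not a tautology.

neither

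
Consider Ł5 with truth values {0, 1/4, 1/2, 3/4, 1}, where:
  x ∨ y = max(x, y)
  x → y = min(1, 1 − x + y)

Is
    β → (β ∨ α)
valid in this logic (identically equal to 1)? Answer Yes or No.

At α = 0, β = 1/2, for instance:
β ∨ α = 1/2 ∨ 0 = 1/2
β → (β ∨ α) = 1/2 → 1/2 = 1
and checking the remaining 24 assignments likewise gives ≥ 1 in every case.

Yes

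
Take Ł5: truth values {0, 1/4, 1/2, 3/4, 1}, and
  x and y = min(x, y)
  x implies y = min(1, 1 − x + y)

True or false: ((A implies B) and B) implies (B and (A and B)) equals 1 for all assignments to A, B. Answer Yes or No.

Counterexample: take A = 0, B = 1/4.
A implies B = 0 implies 1/4 = 1
(A implies B) and B = 1 and 1/4 = 1/4
A and B = 0 and 1/4 = 0
B and (A and B) = 1/4 and 0 = 0
((A implies B) and B) implies (B and (A and B)) = 1/4 implies 0 = 3/4
This gives 3/4 ≠ 1.

No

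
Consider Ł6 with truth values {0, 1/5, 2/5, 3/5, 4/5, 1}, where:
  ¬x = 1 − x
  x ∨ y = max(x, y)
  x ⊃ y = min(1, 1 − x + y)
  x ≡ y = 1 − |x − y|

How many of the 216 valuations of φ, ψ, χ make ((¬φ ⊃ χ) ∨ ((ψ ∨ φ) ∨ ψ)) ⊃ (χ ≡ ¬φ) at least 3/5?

170

value 1: 91 assignments (counts)
value 4/5: 45 assignments (counts)
value 3/5: 34 assignments (counts)
value 2/5: 24 assignments
value 1/5: 15 assignments
value 0: 7 assignments
So 170 of the 216 assignments meet the threshold.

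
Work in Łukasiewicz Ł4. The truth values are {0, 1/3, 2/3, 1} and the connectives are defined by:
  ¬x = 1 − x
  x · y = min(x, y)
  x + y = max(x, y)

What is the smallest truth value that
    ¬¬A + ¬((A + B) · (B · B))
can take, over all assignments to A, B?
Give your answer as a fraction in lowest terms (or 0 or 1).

Take A = 0, B = 1:
¬A = ¬0 = 1
¬¬A = ¬1 = 0
A + B = 0 + 1 = 1
B · B = 1 · 1 = 1
(A + B) · (B · B) = 1 · 1 = 1
¬((A + B) · (B · B)) = ¬1 = 0
¬¬A + ¬((A + B) · (B · B)) = 0 + 0 = 0
No assignment yields a value below 0, so this is the minimum.

0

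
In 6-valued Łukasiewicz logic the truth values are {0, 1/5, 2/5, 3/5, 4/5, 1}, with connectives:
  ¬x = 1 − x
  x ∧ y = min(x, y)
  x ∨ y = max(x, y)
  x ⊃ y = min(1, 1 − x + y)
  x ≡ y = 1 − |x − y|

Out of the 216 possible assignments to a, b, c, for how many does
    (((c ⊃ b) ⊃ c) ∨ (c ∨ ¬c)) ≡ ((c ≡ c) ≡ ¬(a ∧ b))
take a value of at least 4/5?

145

value 1: 60 assignments (counts)
value 4/5: 85 assignments (counts)
value 3/5: 40 assignments
value 2/5: 21 assignments
value 1/5: 8 assignments
value 0: 2 assignments
So 145 of the 216 assignments meet the threshold.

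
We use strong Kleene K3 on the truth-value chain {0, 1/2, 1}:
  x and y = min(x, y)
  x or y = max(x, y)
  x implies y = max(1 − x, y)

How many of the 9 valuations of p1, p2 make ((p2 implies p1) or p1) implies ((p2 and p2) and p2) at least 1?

3

p1 = 0, p2 = 0 ↦ 0  <
p1 = 0, p2 = 1/2 ↦ 1/2  <
p1 = 0, p2 = 1 ↦ 1  ≥
p1 = 1/2, p2 = 0 ↦ 0  <
p1 = 1/2, p2 = 1/2 ↦ 1/2  <
p1 = 1/2, p2 = 1 ↦ 1  ≥
p1 = 1, p2 = 0 ↦ 0  <
p1 = 1, p2 = 1/2 ↦ 1/2  <
p1 = 1, p2 = 1 ↦ 1  ≥
So 3 of the 9 assignments meet the threshold.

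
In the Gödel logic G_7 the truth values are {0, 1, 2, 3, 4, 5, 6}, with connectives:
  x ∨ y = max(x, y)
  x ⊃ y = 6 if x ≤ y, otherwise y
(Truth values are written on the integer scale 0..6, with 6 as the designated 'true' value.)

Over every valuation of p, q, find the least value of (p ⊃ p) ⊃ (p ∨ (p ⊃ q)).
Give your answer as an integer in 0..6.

1

Take p = 1, q = 0:
p ⊃ p = 1 ⊃ 1 = 6
p ⊃ q = 1 ⊃ 0 = 0
p ∨ (p ⊃ q) = 1 ∨ 0 = 1
(p ⊃ p) ⊃ (p ∨ (p ⊃ q)) = 6 ⊃ 1 = 1
No assignment yields a value below 1, so this is the minimum.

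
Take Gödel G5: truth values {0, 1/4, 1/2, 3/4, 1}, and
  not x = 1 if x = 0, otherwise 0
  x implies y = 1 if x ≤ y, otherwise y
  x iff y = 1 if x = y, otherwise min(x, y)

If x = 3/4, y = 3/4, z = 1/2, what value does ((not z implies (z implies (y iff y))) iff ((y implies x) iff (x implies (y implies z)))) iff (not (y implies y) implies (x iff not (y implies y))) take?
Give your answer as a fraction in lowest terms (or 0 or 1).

not z = not 1/2 = 0
y iff y = 3/4 iff 3/4 = 1
z implies (y iff y) = 1/2 implies 1 = 1
not z implies (z implies (y iff y)) = 0 implies 1 = 1
y implies x = 3/4 implies 3/4 = 1
y implies z = 3/4 implies 1/2 = 1/2
x implies (y implies z) = 3/4 implies 1/2 = 1/2
(y implies x) iff (x implies (y implies z)) = 1 iff 1/2 = 1/2
(not z implies (z implies (y iff y))) iff ((y implies x) iff (x implies (y implies z))) = 1 iff 1/2 = 1/2
y implies y = 3/4 implies 3/4 = 1
not (y implies y) = not 1 = 0
y implies y = 3/4 implies 3/4 = 1
not (y implies y) = not 1 = 0
x iff not (y implies y) = 3/4 iff 0 = 0
not (y implies y) implies (x iff not (y implies y)) = 0 implies 0 = 1
((not z implies (z implies (y iff y))) iff ((y implies x) iff (x implies (y implies z)))) iff (not (y implies y) implies (x iff not (y implies y))) = 1/2 iff 1 = 1/2

1/2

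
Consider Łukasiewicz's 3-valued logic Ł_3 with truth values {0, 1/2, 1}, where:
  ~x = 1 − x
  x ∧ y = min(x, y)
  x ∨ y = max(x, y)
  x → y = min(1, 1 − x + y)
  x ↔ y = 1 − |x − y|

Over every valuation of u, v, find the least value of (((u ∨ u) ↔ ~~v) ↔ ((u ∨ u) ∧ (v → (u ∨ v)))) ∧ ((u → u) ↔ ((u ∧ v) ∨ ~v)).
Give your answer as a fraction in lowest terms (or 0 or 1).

Take u = 0, v = 0:
u ∨ u = 0 ∨ 0 = 0
~v = ~0 = 1
~~v = ~1 = 0
(u ∨ u) ↔ ~~v = 0 ↔ 0 = 1
u ∨ u = 0 ∨ 0 = 0
u ∨ v = 0 ∨ 0 = 0
v → (u ∨ v) = 0 → 0 = 1
(u ∨ u) ∧ (v → (u ∨ v)) = 0 ∧ 1 = 0
((u ∨ u) ↔ ~~v) ↔ ((u ∨ u) ∧ (v → (u ∨ v))) = 1 ↔ 0 = 0
u → u = 0 → 0 = 1
u ∧ v = 0 ∧ 0 = 0
~v = ~0 = 1
(u ∧ v) ∨ ~v = 0 ∨ 1 = 1
(u → u) ↔ ((u ∧ v) ∨ ~v) = 1 ↔ 1 = 1
(((u ∨ u) ↔ ~~v) ↔ ((u ∨ u) ∧ (v → (u ∨ v)))) ∧ ((u → u) ↔ ((u ∧ v) ∨ ~v)) = 0 ∧ 1 = 0
No assignment yields a value below 0, so this is the minimum.

0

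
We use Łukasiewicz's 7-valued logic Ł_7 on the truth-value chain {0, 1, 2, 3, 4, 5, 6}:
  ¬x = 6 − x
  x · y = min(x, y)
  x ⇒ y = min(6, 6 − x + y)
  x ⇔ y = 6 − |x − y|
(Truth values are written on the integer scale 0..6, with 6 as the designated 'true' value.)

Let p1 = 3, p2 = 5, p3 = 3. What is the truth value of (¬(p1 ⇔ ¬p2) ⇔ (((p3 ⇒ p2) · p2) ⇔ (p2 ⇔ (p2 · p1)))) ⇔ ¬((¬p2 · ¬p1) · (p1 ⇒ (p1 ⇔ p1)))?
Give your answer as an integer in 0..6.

4

¬p2 = ¬5 = 1
p1 ⇔ ¬p2 = 3 ⇔ 1 = 4
¬(p1 ⇔ ¬p2) = ¬4 = 2
p3 ⇒ p2 = 3 ⇒ 5 = 6
(p3 ⇒ p2) · p2 = 6 · 5 = 5
p2 · p1 = 5 · 3 = 3
p2 ⇔ (p2 · p1) = 5 ⇔ 3 = 4
((p3 ⇒ p2) · p2) ⇔ (p2 ⇔ (p2 · p1)) = 5 ⇔ 4 = 5
¬(p1 ⇔ ¬p2) ⇔ (((p3 ⇒ p2) · p2) ⇔ (p2 ⇔ (p2 · p1))) = 2 ⇔ 5 = 3
¬p2 = ¬5 = 1
¬p1 = ¬3 = 3
¬p2 · ¬p1 = 1 · 3 = 1
p1 ⇔ p1 = 3 ⇔ 3 = 6
p1 ⇒ (p1 ⇔ p1) = 3 ⇒ 6 = 6
(¬p2 · ¬p1) · (p1 ⇒ (p1 ⇔ p1)) = 1 · 6 = 1
¬((¬p2 · ¬p1) · (p1 ⇒ (p1 ⇔ p1))) = ¬1 = 5
(¬(p1 ⇔ ¬p2) ⇔ (((p3 ⇒ p2) · p2) ⇔ (p2 ⇔ (p2 · p1)))) ⇔ ¬((¬p2 · ¬p1) · (p1 ⇒ (p1 ⇔ p1))) = 3 ⇔ 5 = 4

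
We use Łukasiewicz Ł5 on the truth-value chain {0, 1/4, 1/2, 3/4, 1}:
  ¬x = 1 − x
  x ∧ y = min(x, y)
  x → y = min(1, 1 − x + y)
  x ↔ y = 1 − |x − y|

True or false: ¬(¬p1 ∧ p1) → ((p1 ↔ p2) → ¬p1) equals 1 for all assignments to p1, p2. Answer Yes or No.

No

Counterexample: take p1 = 3/4, p2 = 1/2.
¬p1 = ¬3/4 = 1/4
¬p1 ∧ p1 = 1/4 ∧ 3/4 = 1/4
¬(¬p1 ∧ p1) = ¬1/4 = 3/4
p1 ↔ p2 = 3/4 ↔ 1/2 = 3/4
¬p1 = ¬3/4 = 1/4
(p1 ↔ p2) → ¬p1 = 3/4 → 1/4 = 1/2
¬(¬p1 ∧ p1) → ((p1 ↔ p2) → ¬p1) = 3/4 → 1/2 = 3/4
This gives 3/4 ≠ 1.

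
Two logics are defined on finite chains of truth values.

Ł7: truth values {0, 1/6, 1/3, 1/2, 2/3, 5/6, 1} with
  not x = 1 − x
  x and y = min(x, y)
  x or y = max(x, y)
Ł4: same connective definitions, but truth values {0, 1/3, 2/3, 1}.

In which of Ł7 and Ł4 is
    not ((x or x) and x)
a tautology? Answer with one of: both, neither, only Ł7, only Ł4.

neither

In Ł7: at x = 1/6 the value is 5/6 — not a tautology.
In Ł4: at x = 1/3 the value is 2/3 — not a tautology.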